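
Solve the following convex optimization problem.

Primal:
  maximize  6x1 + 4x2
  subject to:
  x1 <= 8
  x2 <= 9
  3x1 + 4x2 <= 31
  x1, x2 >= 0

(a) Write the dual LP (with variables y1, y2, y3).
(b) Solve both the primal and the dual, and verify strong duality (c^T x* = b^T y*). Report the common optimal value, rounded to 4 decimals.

The standard primal-dual pair for 'max c^T x s.t. A x <= b, x >= 0' is:
  Dual:  min b^T y  s.t.  A^T y >= c,  y >= 0.

So the dual LP is:
  minimize  8y1 + 9y2 + 31y3
  subject to:
    y1 + 3y3 >= 6
    y2 + 4y3 >= 4
    y1, y2, y3 >= 0

Solving the primal: x* = (8, 1.75).
  primal value c^T x* = 55.
Solving the dual: y* = (3, 0, 1).
  dual value b^T y* = 55.
Strong duality: c^T x* = b^T y*. Confirmed.

55


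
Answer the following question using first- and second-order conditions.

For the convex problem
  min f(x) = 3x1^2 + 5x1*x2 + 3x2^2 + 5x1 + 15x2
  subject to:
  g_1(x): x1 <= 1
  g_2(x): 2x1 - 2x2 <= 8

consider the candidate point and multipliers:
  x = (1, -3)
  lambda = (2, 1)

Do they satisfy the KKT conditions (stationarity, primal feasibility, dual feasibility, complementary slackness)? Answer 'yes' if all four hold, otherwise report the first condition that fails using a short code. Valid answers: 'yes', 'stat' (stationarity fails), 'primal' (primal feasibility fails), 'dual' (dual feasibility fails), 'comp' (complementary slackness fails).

Gradient of f: grad f(x) = Q x + c = (-4, 2)
Constraint values g_i(x) = a_i^T x - b_i:
  g_1((1, -3)) = 0
  g_2((1, -3)) = 0
Stationarity residual: grad f(x) + sum_i lambda_i a_i = (0, 0)
  -> stationarity OK
Primal feasibility (all g_i <= 0): OK
Dual feasibility (all lambda_i >= 0): OK
Complementary slackness (lambda_i * g_i(x) = 0 for all i): OK

Verdict: yes, KKT holds.

yes


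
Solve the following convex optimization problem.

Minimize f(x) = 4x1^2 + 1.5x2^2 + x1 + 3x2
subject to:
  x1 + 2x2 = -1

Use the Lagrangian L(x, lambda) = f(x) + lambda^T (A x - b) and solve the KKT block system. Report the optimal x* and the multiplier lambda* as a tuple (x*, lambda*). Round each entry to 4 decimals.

Form the Lagrangian:
  L(x, lambda) = (1/2) x^T Q x + c^T x + lambda^T (A x - b)
Stationarity (grad_x L = 0): Q x + c + A^T lambda = 0.
Primal feasibility: A x = b.

This gives the KKT block system:
  [ Q   A^T ] [ x     ]   [-c ]
  [ A    0  ] [ lambda ] = [ b ]

Solving the linear system:
  x*      = (-0.0286, -0.4857)
  lambda* = (-0.7714)
  f(x*)   = -1.1286

x* = (-0.0286, -0.4857), lambda* = (-0.7714)


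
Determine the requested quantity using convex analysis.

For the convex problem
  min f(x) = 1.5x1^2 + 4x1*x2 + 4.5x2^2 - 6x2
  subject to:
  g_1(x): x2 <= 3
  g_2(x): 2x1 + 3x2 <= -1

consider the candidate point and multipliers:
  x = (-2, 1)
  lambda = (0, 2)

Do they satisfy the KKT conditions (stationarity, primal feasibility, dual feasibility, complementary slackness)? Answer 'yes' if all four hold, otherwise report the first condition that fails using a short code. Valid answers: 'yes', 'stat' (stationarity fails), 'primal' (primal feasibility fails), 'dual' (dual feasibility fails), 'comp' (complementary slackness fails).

Gradient of f: grad f(x) = Q x + c = (-2, -5)
Constraint values g_i(x) = a_i^T x - b_i:
  g_1((-2, 1)) = -2
  g_2((-2, 1)) = 0
Stationarity residual: grad f(x) + sum_i lambda_i a_i = (2, 1)
  -> stationarity FAILS
Primal feasibility (all g_i <= 0): OK
Dual feasibility (all lambda_i >= 0): OK
Complementary slackness (lambda_i * g_i(x) = 0 for all i): OK

Verdict: the first failing condition is stationarity -> stat.

stat


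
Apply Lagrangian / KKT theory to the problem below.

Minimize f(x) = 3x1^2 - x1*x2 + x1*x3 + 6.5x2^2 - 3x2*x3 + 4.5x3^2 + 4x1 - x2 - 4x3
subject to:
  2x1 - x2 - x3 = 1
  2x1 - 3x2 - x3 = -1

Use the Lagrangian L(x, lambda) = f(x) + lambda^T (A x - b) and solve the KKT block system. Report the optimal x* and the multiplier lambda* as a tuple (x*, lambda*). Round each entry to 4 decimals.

Form the Lagrangian:
  L(x, lambda) = (1/2) x^T Q x + c^T x + lambda^T (A x - b)
Stationarity (grad_x L = 0): Q x + c + A^T lambda = 0.
Primal feasibility: A x = b.

This gives the KKT block system:
  [ Q   A^T ] [ x     ]   [-c ]
  [ A    0  ] [ lambda ] = [ b ]

Solving the linear system:
  x*      = (1.0652, 1, 0.1304)
  lambda* = (-12.413, 7.6522)
  f(x*)   = 11.4022

x* = (1.0652, 1, 0.1304), lambda* = (-12.413, 7.6522)


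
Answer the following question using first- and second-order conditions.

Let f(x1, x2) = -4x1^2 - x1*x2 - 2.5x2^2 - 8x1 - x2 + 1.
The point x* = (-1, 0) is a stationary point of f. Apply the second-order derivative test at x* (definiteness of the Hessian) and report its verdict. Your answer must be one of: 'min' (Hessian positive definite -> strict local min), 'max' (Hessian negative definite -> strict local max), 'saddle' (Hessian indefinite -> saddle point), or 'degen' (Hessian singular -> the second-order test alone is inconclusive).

Compute the Hessian H = grad^2 f:
  H = [[-8, -1], [-1, -5]]
Verify stationarity: grad f(x*) = H x* + g = (0, 0).
Eigenvalues of H: -8.3028, -4.6972.
Both eigenvalues < 0, so H is negative definite -> x* is a strict local max.

max


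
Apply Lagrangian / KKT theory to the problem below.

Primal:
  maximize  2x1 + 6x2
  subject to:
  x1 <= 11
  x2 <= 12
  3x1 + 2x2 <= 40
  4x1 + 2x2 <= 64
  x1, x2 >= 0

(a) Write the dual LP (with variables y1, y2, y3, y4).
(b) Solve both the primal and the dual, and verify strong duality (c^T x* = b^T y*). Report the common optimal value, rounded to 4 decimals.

The standard primal-dual pair for 'max c^T x s.t. A x <= b, x >= 0' is:
  Dual:  min b^T y  s.t.  A^T y >= c,  y >= 0.

So the dual LP is:
  minimize  11y1 + 12y2 + 40y3 + 64y4
  subject to:
    y1 + 3y3 + 4y4 >= 2
    y2 + 2y3 + 2y4 >= 6
    y1, y2, y3, y4 >= 0

Solving the primal: x* = (5.3333, 12).
  primal value c^T x* = 82.6667.
Solving the dual: y* = (0, 4.6667, 0.6667, 0).
  dual value b^T y* = 82.6667.
Strong duality: c^T x* = b^T y*. Confirmed.

82.6667


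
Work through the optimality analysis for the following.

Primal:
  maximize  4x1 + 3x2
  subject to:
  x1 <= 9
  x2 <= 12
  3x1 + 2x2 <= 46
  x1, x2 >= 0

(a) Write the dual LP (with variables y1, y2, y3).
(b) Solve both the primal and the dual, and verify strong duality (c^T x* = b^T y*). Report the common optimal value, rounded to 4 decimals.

The standard primal-dual pair for 'max c^T x s.t. A x <= b, x >= 0' is:
  Dual:  min b^T y  s.t.  A^T y >= c,  y >= 0.

So the dual LP is:
  minimize  9y1 + 12y2 + 46y3
  subject to:
    y1 + 3y3 >= 4
    y2 + 2y3 >= 3
    y1, y2, y3 >= 0

Solving the primal: x* = (7.3333, 12).
  primal value c^T x* = 65.3333.
Solving the dual: y* = (0, 0.3333, 1.3333).
  dual value b^T y* = 65.3333.
Strong duality: c^T x* = b^T y*. Confirmed.

65.3333


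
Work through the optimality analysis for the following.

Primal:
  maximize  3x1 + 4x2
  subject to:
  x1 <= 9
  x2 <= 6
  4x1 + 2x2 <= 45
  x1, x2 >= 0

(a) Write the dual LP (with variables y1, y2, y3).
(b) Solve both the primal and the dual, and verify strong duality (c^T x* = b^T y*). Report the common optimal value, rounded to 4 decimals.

The standard primal-dual pair for 'max c^T x s.t. A x <= b, x >= 0' is:
  Dual:  min b^T y  s.t.  A^T y >= c,  y >= 0.

So the dual LP is:
  minimize  9y1 + 6y2 + 45y3
  subject to:
    y1 + 4y3 >= 3
    y2 + 2y3 >= 4
    y1, y2, y3 >= 0

Solving the primal: x* = (8.25, 6).
  primal value c^T x* = 48.75.
Solving the dual: y* = (0, 2.5, 0.75).
  dual value b^T y* = 48.75.
Strong duality: c^T x* = b^T y*. Confirmed.

48.75


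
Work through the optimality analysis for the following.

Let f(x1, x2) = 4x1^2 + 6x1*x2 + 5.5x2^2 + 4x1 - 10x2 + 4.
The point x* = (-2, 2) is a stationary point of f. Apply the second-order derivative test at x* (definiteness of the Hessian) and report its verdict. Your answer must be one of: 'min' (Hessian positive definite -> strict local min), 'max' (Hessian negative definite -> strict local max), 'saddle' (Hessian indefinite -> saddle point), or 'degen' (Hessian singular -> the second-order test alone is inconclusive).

Compute the Hessian H = grad^2 f:
  H = [[8, 6], [6, 11]]
Verify stationarity: grad f(x*) = H x* + g = (0, 0).
Eigenvalues of H: 3.3153, 15.6847.
Both eigenvalues > 0, so H is positive definite -> x* is a strict local min.

min


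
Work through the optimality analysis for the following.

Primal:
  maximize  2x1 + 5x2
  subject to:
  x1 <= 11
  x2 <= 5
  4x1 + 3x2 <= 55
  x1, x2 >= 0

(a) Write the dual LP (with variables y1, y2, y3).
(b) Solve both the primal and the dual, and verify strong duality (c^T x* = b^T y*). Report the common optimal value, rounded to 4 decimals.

The standard primal-dual pair for 'max c^T x s.t. A x <= b, x >= 0' is:
  Dual:  min b^T y  s.t.  A^T y >= c,  y >= 0.

So the dual LP is:
  minimize  11y1 + 5y2 + 55y3
  subject to:
    y1 + 4y3 >= 2
    y2 + 3y3 >= 5
    y1, y2, y3 >= 0

Solving the primal: x* = (10, 5).
  primal value c^T x* = 45.
Solving the dual: y* = (0, 3.5, 0.5).
  dual value b^T y* = 45.
Strong duality: c^T x* = b^T y*. Confirmed.

45


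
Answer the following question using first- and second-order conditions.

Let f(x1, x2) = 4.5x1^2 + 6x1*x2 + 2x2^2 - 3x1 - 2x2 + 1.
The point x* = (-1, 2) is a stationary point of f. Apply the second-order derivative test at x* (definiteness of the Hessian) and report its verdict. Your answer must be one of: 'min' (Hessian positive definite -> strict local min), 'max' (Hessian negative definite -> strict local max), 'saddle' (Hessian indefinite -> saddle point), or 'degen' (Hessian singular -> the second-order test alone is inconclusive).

Compute the Hessian H = grad^2 f:
  H = [[9, 6], [6, 4]]
Verify stationarity: grad f(x*) = H x* + g = (0, 0).
Eigenvalues of H: 0, 13.
H has a zero eigenvalue (singular; positive semidefinite but not definite), so H is neither positive definite, negative definite, nor indefinite. The second-order test alone is inconclusive -> degen.
(Indeed, f is constant along the null direction of H through x*, so x* is not a strict local extremum.)

degen


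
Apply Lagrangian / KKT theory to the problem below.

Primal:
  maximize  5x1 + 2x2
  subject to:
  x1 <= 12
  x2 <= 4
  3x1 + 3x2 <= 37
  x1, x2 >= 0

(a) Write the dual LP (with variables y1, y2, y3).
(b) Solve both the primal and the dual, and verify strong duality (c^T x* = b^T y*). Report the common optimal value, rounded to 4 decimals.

The standard primal-dual pair for 'max c^T x s.t. A x <= b, x >= 0' is:
  Dual:  min b^T y  s.t.  A^T y >= c,  y >= 0.

So the dual LP is:
  minimize  12y1 + 4y2 + 37y3
  subject to:
    y1 + 3y3 >= 5
    y2 + 3y3 >= 2
    y1, y2, y3 >= 0

Solving the primal: x* = (12, 0.3333).
  primal value c^T x* = 60.6667.
Solving the dual: y* = (3, 0, 0.6667).
  dual value b^T y* = 60.6667.
Strong duality: c^T x* = b^T y*. Confirmed.

60.6667


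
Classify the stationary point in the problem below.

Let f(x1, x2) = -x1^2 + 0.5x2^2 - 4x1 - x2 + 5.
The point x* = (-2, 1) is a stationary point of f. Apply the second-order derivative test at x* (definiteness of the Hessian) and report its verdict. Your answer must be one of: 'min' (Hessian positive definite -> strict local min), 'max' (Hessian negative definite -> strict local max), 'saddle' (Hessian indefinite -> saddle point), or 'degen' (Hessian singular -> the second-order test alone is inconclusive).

Compute the Hessian H = grad^2 f:
  H = [[-2, 0], [0, 1]]
Verify stationarity: grad f(x*) = H x* + g = (0, 0).
Eigenvalues of H: -2, 1.
Eigenvalues have mixed signs, so H is indefinite -> x* is a saddle point.

saddle


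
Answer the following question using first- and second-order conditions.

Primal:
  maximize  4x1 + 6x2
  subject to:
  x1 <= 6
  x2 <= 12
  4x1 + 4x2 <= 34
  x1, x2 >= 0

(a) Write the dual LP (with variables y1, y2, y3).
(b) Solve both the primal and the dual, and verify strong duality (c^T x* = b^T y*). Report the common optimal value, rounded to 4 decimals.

The standard primal-dual pair for 'max c^T x s.t. A x <= b, x >= 0' is:
  Dual:  min b^T y  s.t.  A^T y >= c,  y >= 0.

So the dual LP is:
  minimize  6y1 + 12y2 + 34y3
  subject to:
    y1 + 4y3 >= 4
    y2 + 4y3 >= 6
    y1, y2, y3 >= 0

Solving the primal: x* = (0, 8.5).
  primal value c^T x* = 51.
Solving the dual: y* = (0, 0, 1.5).
  dual value b^T y* = 51.
Strong duality: c^T x* = b^T y*. Confirmed.

51


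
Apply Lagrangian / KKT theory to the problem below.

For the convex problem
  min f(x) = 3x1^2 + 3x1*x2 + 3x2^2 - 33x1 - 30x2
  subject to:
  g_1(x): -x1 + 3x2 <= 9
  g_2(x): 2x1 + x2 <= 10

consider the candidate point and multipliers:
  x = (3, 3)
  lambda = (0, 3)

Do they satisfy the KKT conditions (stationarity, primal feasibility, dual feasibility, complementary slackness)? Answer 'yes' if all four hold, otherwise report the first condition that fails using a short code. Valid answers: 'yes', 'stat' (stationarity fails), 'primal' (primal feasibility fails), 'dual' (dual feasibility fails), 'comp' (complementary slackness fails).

Gradient of f: grad f(x) = Q x + c = (-6, -3)
Constraint values g_i(x) = a_i^T x - b_i:
  g_1((3, 3)) = -3
  g_2((3, 3)) = -1
Stationarity residual: grad f(x) + sum_i lambda_i a_i = (0, 0)
  -> stationarity OK
Primal feasibility (all g_i <= 0): OK
Dual feasibility (all lambda_i >= 0): OK
Complementary slackness (lambda_i * g_i(x) = 0 for all i): FAILS

Verdict: the first failing condition is complementary_slackness -> comp.

comp


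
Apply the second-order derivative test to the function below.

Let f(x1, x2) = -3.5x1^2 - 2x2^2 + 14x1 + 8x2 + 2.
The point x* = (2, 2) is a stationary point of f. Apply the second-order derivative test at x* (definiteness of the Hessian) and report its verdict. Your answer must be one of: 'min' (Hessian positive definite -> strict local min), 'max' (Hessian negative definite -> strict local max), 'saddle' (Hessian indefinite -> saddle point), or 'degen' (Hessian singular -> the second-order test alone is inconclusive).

Compute the Hessian H = grad^2 f:
  H = [[-7, 0], [0, -4]]
Verify stationarity: grad f(x*) = H x* + g = (0, 0).
Eigenvalues of H: -7, -4.
Both eigenvalues < 0, so H is negative definite -> x* is a strict local max.

max


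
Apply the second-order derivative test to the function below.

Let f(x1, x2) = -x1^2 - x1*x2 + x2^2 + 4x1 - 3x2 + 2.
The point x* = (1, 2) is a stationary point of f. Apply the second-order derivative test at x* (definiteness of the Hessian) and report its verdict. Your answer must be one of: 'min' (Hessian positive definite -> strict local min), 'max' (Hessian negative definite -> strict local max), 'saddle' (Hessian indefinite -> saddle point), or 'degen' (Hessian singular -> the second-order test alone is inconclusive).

Compute the Hessian H = grad^2 f:
  H = [[-2, -1], [-1, 2]]
Verify stationarity: grad f(x*) = H x* + g = (0, 0).
Eigenvalues of H: -2.2361, 2.2361.
Eigenvalues have mixed signs, so H is indefinite -> x* is a saddle point.

saddle


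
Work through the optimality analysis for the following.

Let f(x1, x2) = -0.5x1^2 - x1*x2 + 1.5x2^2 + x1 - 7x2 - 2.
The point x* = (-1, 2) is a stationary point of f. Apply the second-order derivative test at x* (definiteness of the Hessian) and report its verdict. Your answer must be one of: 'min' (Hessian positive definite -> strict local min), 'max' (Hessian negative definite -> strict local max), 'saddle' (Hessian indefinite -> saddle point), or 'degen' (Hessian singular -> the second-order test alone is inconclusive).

Compute the Hessian H = grad^2 f:
  H = [[-1, -1], [-1, 3]]
Verify stationarity: grad f(x*) = H x* + g = (0, 0).
Eigenvalues of H: -1.2361, 3.2361.
Eigenvalues have mixed signs, so H is indefinite -> x* is a saddle point.

saddle


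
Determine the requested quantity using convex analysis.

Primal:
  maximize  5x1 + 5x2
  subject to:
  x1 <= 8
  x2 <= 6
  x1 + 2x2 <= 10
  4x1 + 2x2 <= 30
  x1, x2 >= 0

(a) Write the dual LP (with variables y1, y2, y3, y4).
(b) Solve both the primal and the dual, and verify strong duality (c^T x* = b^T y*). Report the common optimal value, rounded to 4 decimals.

The standard primal-dual pair for 'max c^T x s.t. A x <= b, x >= 0' is:
  Dual:  min b^T y  s.t.  A^T y >= c,  y >= 0.

So the dual LP is:
  minimize  8y1 + 6y2 + 10y3 + 30y4
  subject to:
    y1 + y3 + 4y4 >= 5
    y2 + 2y3 + 2y4 >= 5
    y1, y2, y3, y4 >= 0

Solving the primal: x* = (6.6667, 1.6667).
  primal value c^T x* = 41.6667.
Solving the dual: y* = (0, 0, 1.6667, 0.8333).
  dual value b^T y* = 41.6667.
Strong duality: c^T x* = b^T y*. Confirmed.

41.6667


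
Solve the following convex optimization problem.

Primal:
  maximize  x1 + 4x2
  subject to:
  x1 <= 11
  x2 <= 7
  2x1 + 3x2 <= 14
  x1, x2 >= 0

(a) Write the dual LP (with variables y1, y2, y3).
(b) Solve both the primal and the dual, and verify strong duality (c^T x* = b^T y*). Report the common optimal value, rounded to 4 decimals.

The standard primal-dual pair for 'max c^T x s.t. A x <= b, x >= 0' is:
  Dual:  min b^T y  s.t.  A^T y >= c,  y >= 0.

So the dual LP is:
  minimize  11y1 + 7y2 + 14y3
  subject to:
    y1 + 2y3 >= 1
    y2 + 3y3 >= 4
    y1, y2, y3 >= 0

Solving the primal: x* = (0, 4.6667).
  primal value c^T x* = 18.6667.
Solving the dual: y* = (0, 0, 1.3333).
  dual value b^T y* = 18.6667.
Strong duality: c^T x* = b^T y*. Confirmed.

18.6667


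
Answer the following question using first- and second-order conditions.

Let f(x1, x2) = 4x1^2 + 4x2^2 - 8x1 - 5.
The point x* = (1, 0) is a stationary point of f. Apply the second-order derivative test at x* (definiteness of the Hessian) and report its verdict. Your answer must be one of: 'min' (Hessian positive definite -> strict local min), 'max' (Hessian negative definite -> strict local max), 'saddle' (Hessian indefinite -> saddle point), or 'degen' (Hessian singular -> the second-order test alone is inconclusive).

Compute the Hessian H = grad^2 f:
  H = [[8, 0], [0, 8]]
Verify stationarity: grad f(x*) = H x* + g = (0, 0).
Eigenvalues of H: 8, 8.
Both eigenvalues > 0, so H is positive definite -> x* is a strict local min.

min


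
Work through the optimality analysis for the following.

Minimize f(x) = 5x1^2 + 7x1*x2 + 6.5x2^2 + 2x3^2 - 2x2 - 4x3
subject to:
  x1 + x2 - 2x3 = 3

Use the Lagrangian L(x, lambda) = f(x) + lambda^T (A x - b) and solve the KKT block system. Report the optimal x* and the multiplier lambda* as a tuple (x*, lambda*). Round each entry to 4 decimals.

Form the Lagrangian:
  L(x, lambda) = (1/2) x^T Q x + c^T x + lambda^T (A x - b)
Stationarity (grad_x L = 0): Q x + c + A^T lambda = 0.
Primal feasibility: A x = b.

This gives the KKT block system:
  [ Q   A^T ] [ x     ]   [-c ]
  [ A    0  ] [ lambda ] = [ b ]

Solving the linear system:
  x*      = (0.1556, 0.4111, -1.2167)
  lambda* = (-4.4333)
  f(x*)   = 8.6722

x* = (0.1556, 0.4111, -1.2167), lambda* = (-4.4333)


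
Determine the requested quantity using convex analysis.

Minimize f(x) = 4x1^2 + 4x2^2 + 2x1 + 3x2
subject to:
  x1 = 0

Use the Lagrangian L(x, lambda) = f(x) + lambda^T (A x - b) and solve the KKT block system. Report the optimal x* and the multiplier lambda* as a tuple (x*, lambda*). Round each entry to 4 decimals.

Form the Lagrangian:
  L(x, lambda) = (1/2) x^T Q x + c^T x + lambda^T (A x - b)
Stationarity (grad_x L = 0): Q x + c + A^T lambda = 0.
Primal feasibility: A x = b.

This gives the KKT block system:
  [ Q   A^T ] [ x     ]   [-c ]
  [ A    0  ] [ lambda ] = [ b ]

Solving the linear system:
  x*      = (0, -0.375)
  lambda* = (-2)
  f(x*)   = -0.5625

x* = (0, -0.375), lambda* = (-2)


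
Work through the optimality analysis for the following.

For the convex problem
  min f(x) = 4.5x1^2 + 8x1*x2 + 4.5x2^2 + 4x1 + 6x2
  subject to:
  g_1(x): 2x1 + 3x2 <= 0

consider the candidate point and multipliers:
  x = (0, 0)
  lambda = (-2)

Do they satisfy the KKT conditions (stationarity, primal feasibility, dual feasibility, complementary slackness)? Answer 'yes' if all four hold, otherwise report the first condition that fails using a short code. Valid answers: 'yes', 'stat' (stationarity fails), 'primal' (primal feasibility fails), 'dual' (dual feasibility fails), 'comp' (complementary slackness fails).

Gradient of f: grad f(x) = Q x + c = (4, 6)
Constraint values g_i(x) = a_i^T x - b_i:
  g_1((0, 0)) = 0
Stationarity residual: grad f(x) + sum_i lambda_i a_i = (0, 0)
  -> stationarity OK
Primal feasibility (all g_i <= 0): OK
Dual feasibility (all lambda_i >= 0): FAILS
Complementary slackness (lambda_i * g_i(x) = 0 for all i): OK

Verdict: the first failing condition is dual_feasibility -> dual.

dual


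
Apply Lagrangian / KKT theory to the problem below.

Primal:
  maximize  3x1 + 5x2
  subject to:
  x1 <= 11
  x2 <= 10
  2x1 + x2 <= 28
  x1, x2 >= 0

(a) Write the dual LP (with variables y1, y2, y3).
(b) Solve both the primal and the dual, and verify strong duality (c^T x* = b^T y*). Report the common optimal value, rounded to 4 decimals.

The standard primal-dual pair for 'max c^T x s.t. A x <= b, x >= 0' is:
  Dual:  min b^T y  s.t.  A^T y >= c,  y >= 0.

So the dual LP is:
  minimize  11y1 + 10y2 + 28y3
  subject to:
    y1 + 2y3 >= 3
    y2 + y3 >= 5
    y1, y2, y3 >= 0

Solving the primal: x* = (9, 10).
  primal value c^T x* = 77.
Solving the dual: y* = (0, 3.5, 1.5).
  dual value b^T y* = 77.
Strong duality: c^T x* = b^T y*. Confirmed.

77


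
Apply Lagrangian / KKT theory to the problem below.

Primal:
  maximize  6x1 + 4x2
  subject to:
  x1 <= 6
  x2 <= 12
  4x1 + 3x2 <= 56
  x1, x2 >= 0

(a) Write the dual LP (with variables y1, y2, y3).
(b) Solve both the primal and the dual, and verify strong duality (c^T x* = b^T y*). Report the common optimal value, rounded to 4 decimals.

The standard primal-dual pair for 'max c^T x s.t. A x <= b, x >= 0' is:
  Dual:  min b^T y  s.t.  A^T y >= c,  y >= 0.

So the dual LP is:
  minimize  6y1 + 12y2 + 56y3
  subject to:
    y1 + 4y3 >= 6
    y2 + 3y3 >= 4
    y1, y2, y3 >= 0

Solving the primal: x* = (6, 10.6667).
  primal value c^T x* = 78.6667.
Solving the dual: y* = (0.6667, 0, 1.3333).
  dual value b^T y* = 78.6667.
Strong duality: c^T x* = b^T y*. Confirmed.

78.6667


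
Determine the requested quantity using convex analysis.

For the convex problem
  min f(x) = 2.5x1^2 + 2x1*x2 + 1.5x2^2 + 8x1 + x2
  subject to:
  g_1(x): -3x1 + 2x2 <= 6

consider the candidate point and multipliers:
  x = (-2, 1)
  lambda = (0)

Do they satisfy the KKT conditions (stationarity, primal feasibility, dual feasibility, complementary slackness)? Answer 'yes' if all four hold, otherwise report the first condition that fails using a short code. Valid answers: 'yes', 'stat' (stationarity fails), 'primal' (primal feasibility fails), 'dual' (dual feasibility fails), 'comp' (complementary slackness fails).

Gradient of f: grad f(x) = Q x + c = (0, 0)
Constraint values g_i(x) = a_i^T x - b_i:
  g_1((-2, 1)) = 2
Stationarity residual: grad f(x) + sum_i lambda_i a_i = (0, 0)
  -> stationarity OK
Primal feasibility (all g_i <= 0): FAILS
Dual feasibility (all lambda_i >= 0): OK
Complementary slackness (lambda_i * g_i(x) = 0 for all i): OK

Verdict: the first failing condition is primal_feasibility -> primal.

primal


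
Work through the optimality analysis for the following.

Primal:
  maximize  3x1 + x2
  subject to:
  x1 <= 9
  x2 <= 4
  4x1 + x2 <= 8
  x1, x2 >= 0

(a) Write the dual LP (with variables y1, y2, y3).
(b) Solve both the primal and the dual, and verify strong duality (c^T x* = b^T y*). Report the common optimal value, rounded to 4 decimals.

The standard primal-dual pair for 'max c^T x s.t. A x <= b, x >= 0' is:
  Dual:  min b^T y  s.t.  A^T y >= c,  y >= 0.

So the dual LP is:
  minimize  9y1 + 4y2 + 8y3
  subject to:
    y1 + 4y3 >= 3
    y2 + y3 >= 1
    y1, y2, y3 >= 0

Solving the primal: x* = (1, 4).
  primal value c^T x* = 7.
Solving the dual: y* = (0, 0.25, 0.75).
  dual value b^T y* = 7.
Strong duality: c^T x* = b^T y*. Confirmed.

7


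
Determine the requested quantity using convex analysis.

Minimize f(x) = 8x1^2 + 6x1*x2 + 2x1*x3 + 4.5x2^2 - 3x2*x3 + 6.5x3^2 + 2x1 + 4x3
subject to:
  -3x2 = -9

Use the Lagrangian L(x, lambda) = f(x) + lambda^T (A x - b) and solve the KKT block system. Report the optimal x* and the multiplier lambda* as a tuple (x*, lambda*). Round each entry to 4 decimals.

Form the Lagrangian:
  L(x, lambda) = (1/2) x^T Q x + c^T x + lambda^T (A x - b)
Stationarity (grad_x L = 0): Q x + c + A^T lambda = 0.
Primal feasibility: A x = b.

This gives the KKT block system:
  [ Q   A^T ] [ x     ]   [-c ]
  [ A    0  ] [ lambda ] = [ b ]

Solving the linear system:
  x*      = (-1.3235, 3, 0.5882)
  lambda* = (5.7647)
  f(x*)   = 25.7941

x* = (-1.3235, 3, 0.5882), lambda* = (5.7647)


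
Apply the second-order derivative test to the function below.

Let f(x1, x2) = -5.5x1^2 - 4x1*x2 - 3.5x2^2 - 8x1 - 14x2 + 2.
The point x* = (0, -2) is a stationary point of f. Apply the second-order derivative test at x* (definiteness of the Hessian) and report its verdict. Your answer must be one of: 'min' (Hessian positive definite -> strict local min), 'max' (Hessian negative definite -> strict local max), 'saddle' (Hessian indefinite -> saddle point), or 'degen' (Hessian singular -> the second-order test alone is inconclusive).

Compute the Hessian H = grad^2 f:
  H = [[-11, -4], [-4, -7]]
Verify stationarity: grad f(x*) = H x* + g = (0, 0).
Eigenvalues of H: -13.4721, -4.5279.
Both eigenvalues < 0, so H is negative definite -> x* is a strict local max.

max


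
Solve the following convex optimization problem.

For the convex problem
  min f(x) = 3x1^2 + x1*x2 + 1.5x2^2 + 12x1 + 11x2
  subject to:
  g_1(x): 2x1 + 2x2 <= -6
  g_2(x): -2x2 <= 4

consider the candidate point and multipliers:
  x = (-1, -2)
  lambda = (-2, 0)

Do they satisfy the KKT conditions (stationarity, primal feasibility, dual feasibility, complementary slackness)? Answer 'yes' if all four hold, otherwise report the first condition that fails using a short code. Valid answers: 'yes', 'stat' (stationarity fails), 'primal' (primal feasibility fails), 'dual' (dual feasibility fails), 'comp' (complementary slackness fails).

Gradient of f: grad f(x) = Q x + c = (4, 4)
Constraint values g_i(x) = a_i^T x - b_i:
  g_1((-1, -2)) = 0
  g_2((-1, -2)) = 0
Stationarity residual: grad f(x) + sum_i lambda_i a_i = (0, 0)
  -> stationarity OK
Primal feasibility (all g_i <= 0): OK
Dual feasibility (all lambda_i >= 0): FAILS
Complementary slackness (lambda_i * g_i(x) = 0 for all i): OK

Verdict: the first failing condition is dual_feasibility -> dual.

dual


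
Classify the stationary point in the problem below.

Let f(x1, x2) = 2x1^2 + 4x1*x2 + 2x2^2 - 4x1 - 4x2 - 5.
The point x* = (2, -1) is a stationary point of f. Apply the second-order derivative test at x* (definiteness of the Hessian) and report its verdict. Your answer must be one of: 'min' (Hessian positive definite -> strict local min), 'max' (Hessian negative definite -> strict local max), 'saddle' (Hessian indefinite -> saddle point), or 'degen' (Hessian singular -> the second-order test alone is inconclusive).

Compute the Hessian H = grad^2 f:
  H = [[4, 4], [4, 4]]
Verify stationarity: grad f(x*) = H x* + g = (0, 0).
Eigenvalues of H: 0, 8.
H has a zero eigenvalue (singular; positive semidefinite but not definite), so H is neither positive definite, negative definite, nor indefinite. The second-order test alone is inconclusive -> degen.
(Indeed, f is constant along the null direction of H through x*, so x* is not a strict local extremum.)

degen


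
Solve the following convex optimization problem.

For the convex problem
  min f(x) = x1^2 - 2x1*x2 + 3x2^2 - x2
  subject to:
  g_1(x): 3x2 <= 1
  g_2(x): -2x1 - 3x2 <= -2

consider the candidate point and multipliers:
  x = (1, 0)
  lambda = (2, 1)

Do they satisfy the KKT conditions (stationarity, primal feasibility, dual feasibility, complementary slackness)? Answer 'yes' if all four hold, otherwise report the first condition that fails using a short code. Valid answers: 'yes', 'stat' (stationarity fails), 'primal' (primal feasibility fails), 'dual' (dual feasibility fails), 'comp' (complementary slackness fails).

Gradient of f: grad f(x) = Q x + c = (2, -3)
Constraint values g_i(x) = a_i^T x - b_i:
  g_1((1, 0)) = -1
  g_2((1, 0)) = 0
Stationarity residual: grad f(x) + sum_i lambda_i a_i = (0, 0)
  -> stationarity OK
Primal feasibility (all g_i <= 0): OK
Dual feasibility (all lambda_i >= 0): OK
Complementary slackness (lambda_i * g_i(x) = 0 for all i): FAILS

Verdict: the first failing condition is complementary_slackness -> comp.

comp


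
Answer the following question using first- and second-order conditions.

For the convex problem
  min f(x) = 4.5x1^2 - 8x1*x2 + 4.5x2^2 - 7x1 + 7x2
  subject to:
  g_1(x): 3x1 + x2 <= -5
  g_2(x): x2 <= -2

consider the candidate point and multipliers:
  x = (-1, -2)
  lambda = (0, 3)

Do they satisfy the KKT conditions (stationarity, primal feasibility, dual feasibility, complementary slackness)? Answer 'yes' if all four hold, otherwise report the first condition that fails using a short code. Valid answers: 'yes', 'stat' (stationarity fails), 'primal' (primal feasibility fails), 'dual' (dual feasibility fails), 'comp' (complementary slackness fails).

Gradient of f: grad f(x) = Q x + c = (0, -3)
Constraint values g_i(x) = a_i^T x - b_i:
  g_1((-1, -2)) = 0
  g_2((-1, -2)) = 0
Stationarity residual: grad f(x) + sum_i lambda_i a_i = (0, 0)
  -> stationarity OK
Primal feasibility (all g_i <= 0): OK
Dual feasibility (all lambda_i >= 0): OK
Complementary slackness (lambda_i * g_i(x) = 0 for all i): OK

Verdict: yes, KKT holds.

yes


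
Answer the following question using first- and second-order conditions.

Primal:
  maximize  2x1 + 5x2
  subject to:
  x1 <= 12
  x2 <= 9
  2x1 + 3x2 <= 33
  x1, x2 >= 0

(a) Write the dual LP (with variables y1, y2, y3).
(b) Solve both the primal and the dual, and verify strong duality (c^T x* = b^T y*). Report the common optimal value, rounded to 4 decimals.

The standard primal-dual pair for 'max c^T x s.t. A x <= b, x >= 0' is:
  Dual:  min b^T y  s.t.  A^T y >= c,  y >= 0.

So the dual LP is:
  minimize  12y1 + 9y2 + 33y3
  subject to:
    y1 + 2y3 >= 2
    y2 + 3y3 >= 5
    y1, y2, y3 >= 0

Solving the primal: x* = (3, 9).
  primal value c^T x* = 51.
Solving the dual: y* = (0, 2, 1).
  dual value b^T y* = 51.
Strong duality: c^T x* = b^T y*. Confirmed.

51


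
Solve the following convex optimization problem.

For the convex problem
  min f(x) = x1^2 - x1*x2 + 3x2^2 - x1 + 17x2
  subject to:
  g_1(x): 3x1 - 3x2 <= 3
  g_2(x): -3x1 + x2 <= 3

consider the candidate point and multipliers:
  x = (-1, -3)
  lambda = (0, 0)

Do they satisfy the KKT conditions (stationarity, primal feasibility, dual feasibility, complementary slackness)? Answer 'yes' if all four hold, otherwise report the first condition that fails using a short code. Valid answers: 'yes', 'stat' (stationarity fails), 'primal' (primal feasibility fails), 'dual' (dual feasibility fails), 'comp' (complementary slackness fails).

Gradient of f: grad f(x) = Q x + c = (0, 0)
Constraint values g_i(x) = a_i^T x - b_i:
  g_1((-1, -3)) = 3
  g_2((-1, -3)) = -3
Stationarity residual: grad f(x) + sum_i lambda_i a_i = (0, 0)
  -> stationarity OK
Primal feasibility (all g_i <= 0): FAILS
Dual feasibility (all lambda_i >= 0): OK
Complementary slackness (lambda_i * g_i(x) = 0 for all i): OK

Verdict: the first failing condition is primal_feasibility -> primal.

primal


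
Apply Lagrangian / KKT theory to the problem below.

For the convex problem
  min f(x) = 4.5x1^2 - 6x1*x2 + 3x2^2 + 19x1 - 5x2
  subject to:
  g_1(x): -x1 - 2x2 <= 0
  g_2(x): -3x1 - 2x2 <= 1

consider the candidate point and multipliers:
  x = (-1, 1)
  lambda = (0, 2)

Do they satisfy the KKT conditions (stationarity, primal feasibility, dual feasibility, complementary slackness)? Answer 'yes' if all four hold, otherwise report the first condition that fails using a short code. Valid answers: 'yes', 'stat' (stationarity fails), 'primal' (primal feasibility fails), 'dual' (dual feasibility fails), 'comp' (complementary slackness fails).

Gradient of f: grad f(x) = Q x + c = (4, 7)
Constraint values g_i(x) = a_i^T x - b_i:
  g_1((-1, 1)) = -1
  g_2((-1, 1)) = 0
Stationarity residual: grad f(x) + sum_i lambda_i a_i = (-2, 3)
  -> stationarity FAILS
Primal feasibility (all g_i <= 0): OK
Dual feasibility (all lambda_i >= 0): OK
Complementary slackness (lambda_i * g_i(x) = 0 for all i): OK

Verdict: the first failing condition is stationarity -> stat.

stat


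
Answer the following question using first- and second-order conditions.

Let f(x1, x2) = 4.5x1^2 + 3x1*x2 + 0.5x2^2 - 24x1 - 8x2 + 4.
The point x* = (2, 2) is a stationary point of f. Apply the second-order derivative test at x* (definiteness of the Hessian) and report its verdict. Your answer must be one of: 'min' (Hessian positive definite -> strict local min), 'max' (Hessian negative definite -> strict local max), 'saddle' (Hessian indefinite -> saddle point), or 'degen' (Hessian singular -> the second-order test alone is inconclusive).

Compute the Hessian H = grad^2 f:
  H = [[9, 3], [3, 1]]
Verify stationarity: grad f(x*) = H x* + g = (0, 0).
Eigenvalues of H: 0, 10.
H has a zero eigenvalue (singular; positive semidefinite but not definite), so H is neither positive definite, negative definite, nor indefinite. The second-order test alone is inconclusive -> degen.
(Indeed, f is constant along the null direction of H through x*, so x* is not a strict local extremum.)

degen


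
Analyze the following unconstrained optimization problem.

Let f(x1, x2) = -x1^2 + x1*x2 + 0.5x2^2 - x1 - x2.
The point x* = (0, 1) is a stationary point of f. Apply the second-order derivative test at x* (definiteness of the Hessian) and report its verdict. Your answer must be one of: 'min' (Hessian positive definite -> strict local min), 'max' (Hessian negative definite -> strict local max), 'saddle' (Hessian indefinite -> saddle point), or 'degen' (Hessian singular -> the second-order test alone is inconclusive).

Compute the Hessian H = grad^2 f:
  H = [[-2, 1], [1, 1]]
Verify stationarity: grad f(x*) = H x* + g = (0, 0).
Eigenvalues of H: -2.3028, 1.3028.
Eigenvalues have mixed signs, so H is indefinite -> x* is a saddle point.

saddle


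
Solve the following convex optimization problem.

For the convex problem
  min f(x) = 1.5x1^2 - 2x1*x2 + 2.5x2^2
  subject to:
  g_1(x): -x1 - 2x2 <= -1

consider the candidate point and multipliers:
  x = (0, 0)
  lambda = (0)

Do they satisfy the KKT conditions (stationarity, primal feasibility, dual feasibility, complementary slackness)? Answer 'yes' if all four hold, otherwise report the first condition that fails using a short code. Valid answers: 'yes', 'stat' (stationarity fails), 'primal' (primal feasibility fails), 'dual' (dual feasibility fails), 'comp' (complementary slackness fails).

Gradient of f: grad f(x) = Q x + c = (0, 0)
Constraint values g_i(x) = a_i^T x - b_i:
  g_1((0, 0)) = 1
Stationarity residual: grad f(x) + sum_i lambda_i a_i = (0, 0)
  -> stationarity OK
Primal feasibility (all g_i <= 0): FAILS
Dual feasibility (all lambda_i >= 0): OK
Complementary slackness (lambda_i * g_i(x) = 0 for all i): OK

Verdict: the first failing condition is primal_feasibility -> primal.

primal


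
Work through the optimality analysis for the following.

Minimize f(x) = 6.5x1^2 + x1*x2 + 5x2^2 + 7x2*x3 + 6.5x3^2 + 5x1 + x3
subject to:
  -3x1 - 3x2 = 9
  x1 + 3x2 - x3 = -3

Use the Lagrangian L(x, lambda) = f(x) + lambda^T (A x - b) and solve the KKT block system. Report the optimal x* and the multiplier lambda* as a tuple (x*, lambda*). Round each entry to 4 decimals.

Form the Lagrangian:
  L(x, lambda) = (1/2) x^T Q x + c^T x + lambda^T (A x - b)
Stationarity (grad_x L = 0): Q x + c + A^T lambda = 0.
Primal feasibility: A x = b.

This gives the KKT block system:
  [ Q   A^T ] [ x     ]   [-c ]
  [ A    0  ] [ lambda ] = [ b ]

Solving the linear system:
  x*      = (-2.6733, -0.3267, -0.6535)
  lambda* = (-13.2871, -9.7822)
  f(x*)   = 38.1089

x* = (-2.6733, -0.3267, -0.6535), lambda* = (-13.2871, -9.7822)


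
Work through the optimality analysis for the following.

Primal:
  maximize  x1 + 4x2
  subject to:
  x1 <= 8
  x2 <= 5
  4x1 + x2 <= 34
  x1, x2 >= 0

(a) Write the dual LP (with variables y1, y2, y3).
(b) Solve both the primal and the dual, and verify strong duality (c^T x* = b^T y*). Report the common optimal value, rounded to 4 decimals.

The standard primal-dual pair for 'max c^T x s.t. A x <= b, x >= 0' is:
  Dual:  min b^T y  s.t.  A^T y >= c,  y >= 0.

So the dual LP is:
  minimize  8y1 + 5y2 + 34y3
  subject to:
    y1 + 4y3 >= 1
    y2 + y3 >= 4
    y1, y2, y3 >= 0

Solving the primal: x* = (7.25, 5).
  primal value c^T x* = 27.25.
Solving the dual: y* = (0, 3.75, 0.25).
  dual value b^T y* = 27.25.
Strong duality: c^T x* = b^T y*. Confirmed.

27.25


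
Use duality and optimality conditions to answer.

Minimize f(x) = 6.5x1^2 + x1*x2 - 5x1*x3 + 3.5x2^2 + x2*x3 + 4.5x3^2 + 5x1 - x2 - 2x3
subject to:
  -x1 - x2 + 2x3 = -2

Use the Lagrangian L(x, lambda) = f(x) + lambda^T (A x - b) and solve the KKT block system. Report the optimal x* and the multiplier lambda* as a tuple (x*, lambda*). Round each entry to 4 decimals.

Form the Lagrangian:
  L(x, lambda) = (1/2) x^T Q x + c^T x + lambda^T (A x - b)
Stationarity (grad_x L = 0): Q x + c + A^T lambda = 0.
Primal feasibility: A x = b.

This gives the KKT block system:
  [ Q   A^T ] [ x     ]   [-c ]
  [ A    0  ] [ lambda ] = [ b ]

Solving the linear system:
  x*      = (-0.5362, 0.7971, -0.8696)
  lambda* = (3.1739)
  f(x*)   = 2.3043

x* = (-0.5362, 0.7971, -0.8696), lambda* = (3.1739)


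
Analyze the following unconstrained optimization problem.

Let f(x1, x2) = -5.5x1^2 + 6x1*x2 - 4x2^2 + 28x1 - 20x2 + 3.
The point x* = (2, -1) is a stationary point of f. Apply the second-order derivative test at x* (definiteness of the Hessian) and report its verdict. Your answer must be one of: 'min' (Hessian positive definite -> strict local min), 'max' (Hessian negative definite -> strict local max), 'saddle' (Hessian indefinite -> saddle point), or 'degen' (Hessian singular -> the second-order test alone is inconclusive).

Compute the Hessian H = grad^2 f:
  H = [[-11, 6], [6, -8]]
Verify stationarity: grad f(x*) = H x* + g = (0, 0).
Eigenvalues of H: -15.6847, -3.3153.
Both eigenvalues < 0, so H is negative definite -> x* is a strict local max.

max


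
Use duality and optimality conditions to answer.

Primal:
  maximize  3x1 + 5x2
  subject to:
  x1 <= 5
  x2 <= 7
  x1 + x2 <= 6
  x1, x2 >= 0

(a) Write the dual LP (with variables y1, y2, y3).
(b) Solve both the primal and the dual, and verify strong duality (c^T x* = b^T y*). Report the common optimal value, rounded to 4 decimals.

The standard primal-dual pair for 'max c^T x s.t. A x <= b, x >= 0' is:
  Dual:  min b^T y  s.t.  A^T y >= c,  y >= 0.

So the dual LP is:
  minimize  5y1 + 7y2 + 6y3
  subject to:
    y1 + y3 >= 3
    y2 + y3 >= 5
    y1, y2, y3 >= 0

Solving the primal: x* = (0, 6).
  primal value c^T x* = 30.
Solving the dual: y* = (0, 0, 5).
  dual value b^T y* = 30.
Strong duality: c^T x* = b^T y*. Confirmed.

30


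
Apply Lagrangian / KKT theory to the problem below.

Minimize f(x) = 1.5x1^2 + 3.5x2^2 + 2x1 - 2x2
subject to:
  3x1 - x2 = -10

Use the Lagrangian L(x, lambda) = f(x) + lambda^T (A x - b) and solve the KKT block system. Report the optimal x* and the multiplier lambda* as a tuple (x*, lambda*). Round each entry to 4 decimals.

Form the Lagrangian:
  L(x, lambda) = (1/2) x^T Q x + c^T x + lambda^T (A x - b)
Stationarity (grad_x L = 0): Q x + c + A^T lambda = 0.
Primal feasibility: A x = b.

This gives the KKT block system:
  [ Q   A^T ] [ x     ]   [-c ]
  [ A    0  ] [ lambda ] = [ b ]

Solving the linear system:
  x*      = (-3.1212, 0.6364)
  lambda* = (2.4545)
  f(x*)   = 8.5152

x* = (-3.1212, 0.6364), lambda* = (2.4545)


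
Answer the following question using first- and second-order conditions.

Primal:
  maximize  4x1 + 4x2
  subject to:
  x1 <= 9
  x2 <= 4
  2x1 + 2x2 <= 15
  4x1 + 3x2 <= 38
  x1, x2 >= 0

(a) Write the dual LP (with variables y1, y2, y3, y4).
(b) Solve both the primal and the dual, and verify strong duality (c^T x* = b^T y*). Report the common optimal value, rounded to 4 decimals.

The standard primal-dual pair for 'max c^T x s.t. A x <= b, x >= 0' is:
  Dual:  min b^T y  s.t.  A^T y >= c,  y >= 0.

So the dual LP is:
  minimize  9y1 + 4y2 + 15y3 + 38y4
  subject to:
    y1 + 2y3 + 4y4 >= 4
    y2 + 2y3 + 3y4 >= 4
    y1, y2, y3, y4 >= 0

Solving the primal: x* = (7.5, 0).
  primal value c^T x* = 30.
Solving the dual: y* = (0, 0, 2, 0).
  dual value b^T y* = 30.
Strong duality: c^T x* = b^T y*. Confirmed.

30
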